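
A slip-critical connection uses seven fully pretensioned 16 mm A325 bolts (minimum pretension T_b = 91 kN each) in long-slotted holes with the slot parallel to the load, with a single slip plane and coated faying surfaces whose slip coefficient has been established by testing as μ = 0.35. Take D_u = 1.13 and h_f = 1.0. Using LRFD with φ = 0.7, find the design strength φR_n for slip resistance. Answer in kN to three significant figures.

176 kN

R_n = μ · D_u · h_f · T_b · n_s · n_b = 0.35 × 1.13 × 1.0 × 91 × 1 × 7 = 251.9 kN.
Design strength φR_n = 0.7 × 251.9 = 176 kN.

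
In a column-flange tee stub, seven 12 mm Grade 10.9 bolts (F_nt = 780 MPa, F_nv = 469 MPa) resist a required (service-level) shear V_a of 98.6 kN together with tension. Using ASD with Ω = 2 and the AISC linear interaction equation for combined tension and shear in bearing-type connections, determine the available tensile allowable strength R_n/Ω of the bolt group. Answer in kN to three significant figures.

237 kN

A_b = π·12²/4 = 113.1 mm²; f_rv = 98.6 × 1000 / (7 × 113.1) = 124.5 MPa.
F'_nt = 1.3 F_nt − (Ω F_nt / F_nv) f_rv = 1.3·780 − (2·780/469)·124.5 = 599.7 MPa, capped at F_nt → F'_nt = 599.7 MPa.
R_n = F'_nt · A_b · n = 599.7 × 113.1 × 7 / 1000 = 474.8 kN.
Allowable strength R_n/Ω = 474.8 / 2 = 237 kN.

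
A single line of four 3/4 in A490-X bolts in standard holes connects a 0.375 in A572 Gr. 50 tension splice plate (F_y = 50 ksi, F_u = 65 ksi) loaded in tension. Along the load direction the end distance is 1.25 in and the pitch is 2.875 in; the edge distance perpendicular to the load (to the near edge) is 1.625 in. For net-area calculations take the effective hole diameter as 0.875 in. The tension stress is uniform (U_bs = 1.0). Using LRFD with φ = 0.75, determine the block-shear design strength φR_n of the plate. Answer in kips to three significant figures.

96.4 kips

Shear plane L_v = 1.25 + 3·2.875 = 9.875 in; A_gv = 9.875 × 0.375 = 3.703 in².
A_nv = (9.875 − 3.5·0.875) × 0.375 = 2.555 in².
A_nt = (1.625 − 0.5·0.875) × 0.375 = 0.4453 in².
0.6 F_u A_nv = 99.63 kips; 0.6 F_y A_gv = 111.1 kips → shear rupture governs the shear term.
R_n = 99.63 + 1.0 × 65 × 0.4453 = 128.6 kips.
Design strength φR_n = 0.75 × 128.6 = 96.4 kips.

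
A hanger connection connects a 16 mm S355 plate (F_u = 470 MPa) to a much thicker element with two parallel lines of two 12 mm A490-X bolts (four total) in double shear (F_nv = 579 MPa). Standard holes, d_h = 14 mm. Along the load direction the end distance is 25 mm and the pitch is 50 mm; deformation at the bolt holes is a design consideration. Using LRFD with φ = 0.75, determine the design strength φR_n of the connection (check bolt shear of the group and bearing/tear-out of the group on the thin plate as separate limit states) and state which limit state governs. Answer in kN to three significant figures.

393 kN (bolt shear governs)

Bolt shear: A_b = π·12²/4 = 113.1 mm²; R_n = 579 × 113.1 × 4 × 2 / 1000 = 523.9 kN → 0.75 × 523.9 = 393 kN.
Bearing (1.2 l_c t F_u ≤ 2.4 d t F_u): upper limit = 2.4·12·16·470 / 1000 = 216.6 kN.
  Edge l_c = 25 − 14/2 = 18 → r_n = 162.4 kN; interior l_c = 50 − 14 = 36 → r_n = 216.6 kN.
  R_n,bearing = 2·162.4 + 2·216.6 = 758 kN → 0.75 × 758 = 569 kN.
Bolt shear governs: 393 kN.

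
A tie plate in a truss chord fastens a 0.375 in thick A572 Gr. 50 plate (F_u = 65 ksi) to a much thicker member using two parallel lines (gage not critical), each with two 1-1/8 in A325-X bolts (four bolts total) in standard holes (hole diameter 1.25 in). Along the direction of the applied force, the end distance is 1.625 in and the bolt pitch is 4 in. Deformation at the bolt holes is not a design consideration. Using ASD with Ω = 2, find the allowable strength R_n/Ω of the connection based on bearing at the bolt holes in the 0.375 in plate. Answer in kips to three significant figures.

Per bolt r_n = 1.5 l_c t F_u ≤ 3.0 d t F_u; upper limit = 3.0 × 1.125 × 0.375 × 65 = 82.27 kips.
Edge bolt: l_c = 1.625 − 1.25/2 = 1 in → 1.5 × 1 × 0.375 × 65 = 36.56 → r_n = 36.56 kips.
Interior bolts: l_c = 4 − 1.25 = 2.75 in → 1.5 × 2.75 × 0.375 × 65 = 100.5 → r_n = 82.27 kips.
R_n = 2 × 36.56 + 2 × 82.27 = 237.7 kips.
Allowable strength R_n/Ω = 237.7 / 2 = 119 kips.

119 kips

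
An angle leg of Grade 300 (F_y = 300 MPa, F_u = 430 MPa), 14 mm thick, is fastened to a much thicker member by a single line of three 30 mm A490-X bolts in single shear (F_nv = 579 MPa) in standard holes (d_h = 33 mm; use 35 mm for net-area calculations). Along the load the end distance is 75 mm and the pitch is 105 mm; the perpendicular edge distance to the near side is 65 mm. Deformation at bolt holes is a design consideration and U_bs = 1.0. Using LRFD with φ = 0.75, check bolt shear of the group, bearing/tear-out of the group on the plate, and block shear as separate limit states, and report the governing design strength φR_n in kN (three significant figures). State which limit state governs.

749 kN (block shear governs)

Bolt shear: A_b = π·30²/4 = 706.9 mm²; R_n = 579 × 706.9 × 3 × 1 / 1000 = 1228 kN → 0.75 × 1228 = 921 kN.
Bearing: edge l_c = 58.5, r_n = 422.6 kN; interior l_c = 72, r_n = 433.4 kN; R_n = 422.6 + 2·433.4 = 1289 kN → 967 kN.
Block shear: A_gv = 3990, A_nv = 2765, A_nt = 665 mm²; R_n = min(0.6F_uA_nv, 0.6F_yA_gv) + U_bs·F_u·A_nt = 999.3 kN → 749 kN.
Block shear governs: 749 kN.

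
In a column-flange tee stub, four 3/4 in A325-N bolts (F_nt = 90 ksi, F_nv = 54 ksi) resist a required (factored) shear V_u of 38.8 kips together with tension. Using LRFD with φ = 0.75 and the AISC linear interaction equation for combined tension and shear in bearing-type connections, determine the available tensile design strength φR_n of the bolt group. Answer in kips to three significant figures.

90.4 kips

A_b = π·0.75²/4 = 0.4418 in²; f_rv = 38.8 / (4 × 0.4418) = 21.96 ksi.
F'_nt = 1.3 F_nt − (F_nt / φF_nv) f_rv = 1.3·90 − (90/(0.75·54))·21.96 = 68.21 ksi, capped at F_nt → F'_nt = 68.21 ksi.
R_n = F'_nt · A_b · n = 68.21 × 0.4418 × 4 = 120.5 kips.
Design strength φR_n = 0.75 × 120.5 = 90.4 kips.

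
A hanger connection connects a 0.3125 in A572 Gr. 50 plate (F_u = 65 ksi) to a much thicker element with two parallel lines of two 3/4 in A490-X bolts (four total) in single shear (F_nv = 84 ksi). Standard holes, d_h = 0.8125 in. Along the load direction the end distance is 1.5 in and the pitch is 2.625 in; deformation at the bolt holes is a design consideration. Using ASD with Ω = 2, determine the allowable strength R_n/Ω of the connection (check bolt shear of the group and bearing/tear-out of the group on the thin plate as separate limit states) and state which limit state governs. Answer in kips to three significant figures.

63.2 kips (bearing governs)

Bolt shear: A_b = π·0.75²/4 = 0.4418 in²; R_n = 84 × 0.4418 × 4 × 1 = 148.4 kips → 148.4 / 2 = 74.2 kips.
Bearing (1.2 l_c t F_u ≤ 2.4 d t F_u): upper limit = 2.4·0.75·0.3125·65 = 36.56 kips.
  Edge l_c = 1.5 − 0.8125/2 = 1.094 → r_n = 26.66 kips; interior l_c = 2.625 − 0.8125 = 1.812 → r_n = 36.56 kips.
  R_n,bearing = 2·26.66 + 2·36.56 = 126.4 kips → 126.4 / 2 = 63.2 kips.
Bearing governs: 63.2 kips.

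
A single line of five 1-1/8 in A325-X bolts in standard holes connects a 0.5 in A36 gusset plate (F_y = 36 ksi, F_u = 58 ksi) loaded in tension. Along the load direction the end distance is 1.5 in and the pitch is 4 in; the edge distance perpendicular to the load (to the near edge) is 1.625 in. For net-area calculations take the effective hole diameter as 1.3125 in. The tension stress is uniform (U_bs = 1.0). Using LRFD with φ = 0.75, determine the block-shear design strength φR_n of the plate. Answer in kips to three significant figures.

Shear plane L_v = 1.5 + 4·4 = 17.5 in; A_gv = 17.5 × 0.5 = 8.75 in².
A_nv = (17.5 − 4.5·1.3125) × 0.5 = 5.797 in².
A_nt = (1.625 − 0.5·1.3125) × 0.5 = 0.4844 in².
0.6 F_u A_nv = 201.7 kips; 0.6 F_y A_gv = 189 kips → shear yielding governs the shear term.
R_n = 189 + 1.0 × 58 × 0.4844 = 217.1 kips.
Design strength φR_n = 0.75 × 217.1 = 163 kips.

163 kips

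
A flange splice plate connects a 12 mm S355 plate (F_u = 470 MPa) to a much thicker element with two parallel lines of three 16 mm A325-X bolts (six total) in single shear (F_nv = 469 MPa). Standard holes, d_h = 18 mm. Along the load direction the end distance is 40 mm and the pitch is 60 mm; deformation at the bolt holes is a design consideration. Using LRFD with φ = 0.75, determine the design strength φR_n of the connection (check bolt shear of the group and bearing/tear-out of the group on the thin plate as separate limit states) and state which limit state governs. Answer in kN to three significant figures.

424 kN (bolt shear governs)

Bolt shear: A_b = π·16²/4 = 201.1 mm²; R_n = 469 × 201.1 × 6 × 1 / 1000 = 565.8 kN → 0.75 × 565.8 = 424 kN.
Bearing (1.2 l_c t F_u ≤ 2.4 d t F_u): upper limit = 2.4·16·12·470 / 1000 = 216.6 kN.
  Edge l_c = 40 − 18/2 = 31 → r_n = 209.8 kN; interior l_c = 60 − 18 = 42 → r_n = 216.6 kN.
  R_n,bearing = 2·209.8 + 4·216.6 = 1286 kN → 0.75 × 1286 = 964 kN.
Bolt shear governs: 424 kN.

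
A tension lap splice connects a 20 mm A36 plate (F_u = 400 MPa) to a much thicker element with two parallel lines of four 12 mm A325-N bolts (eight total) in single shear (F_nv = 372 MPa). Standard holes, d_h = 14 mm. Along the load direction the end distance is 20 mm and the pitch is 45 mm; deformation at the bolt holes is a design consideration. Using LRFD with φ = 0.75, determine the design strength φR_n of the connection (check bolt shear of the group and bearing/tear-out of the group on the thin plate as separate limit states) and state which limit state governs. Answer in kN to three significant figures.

Bolt shear: A_b = π·12²/4 = 113.1 mm²; R_n = 372 × 113.1 × 8 × 1 / 1000 = 336.6 kN → 0.75 × 336.6 = 252 kN.
Bearing (1.2 l_c t F_u ≤ 2.4 d t F_u): upper limit = 2.4·12·20·400 / 1000 = 230.4 kN.
  Edge l_c = 20 − 14/2 = 13 → r_n = 124.8 kN; interior l_c = 45 − 14 = 31 → r_n = 230.4 kN.
  R_n,bearing = 2·124.8 + 6·230.4 = 1632 kN → 0.75 × 1632 = 1220 kN.
Bolt shear governs: 252 kN.

252 kN (bolt shear governs)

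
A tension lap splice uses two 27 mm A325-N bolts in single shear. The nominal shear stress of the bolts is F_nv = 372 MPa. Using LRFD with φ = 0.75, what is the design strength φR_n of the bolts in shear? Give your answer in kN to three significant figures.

A_b = π × 27² / 4 = 572.6 mm².
R_n = F_nv · A_b · n · n_s = 372 × 572.6 × 2 × 1 / 1000 = 426 kN.
Design strength φR_n = 0.75 × 426 = 319 kN.

319 kN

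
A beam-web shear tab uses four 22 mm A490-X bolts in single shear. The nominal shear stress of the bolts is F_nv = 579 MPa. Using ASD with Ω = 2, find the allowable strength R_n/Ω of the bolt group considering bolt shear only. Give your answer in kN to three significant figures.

440 kN

A_b = π × 22² / 4 = 380.1 mm².
R_n = F_nv · A_b · n · n_s = 579 × 380.1 × 4 × 1 / 1000 = 880.4 kN.
Allowable strength R_n/Ω = 880.4 / 2 = 440 kN.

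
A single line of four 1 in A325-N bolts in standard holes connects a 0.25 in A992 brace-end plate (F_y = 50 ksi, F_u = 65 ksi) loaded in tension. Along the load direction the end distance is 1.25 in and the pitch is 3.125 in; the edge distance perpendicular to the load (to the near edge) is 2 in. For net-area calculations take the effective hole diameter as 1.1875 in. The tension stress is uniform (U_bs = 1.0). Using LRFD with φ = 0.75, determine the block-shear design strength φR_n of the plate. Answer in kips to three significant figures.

Shear plane L_v = 1.25 + 3·3.125 = 10.62 in; A_gv = 10.62 × 0.25 = 2.656 in².
A_nv = (10.62 − 3.5·1.1875) × 0.25 = 1.617 in².
A_nt = (2 − 0.5·1.1875) × 0.25 = 0.3516 in².
0.6 F_u A_nv = 63.07 kips; 0.6 F_y A_gv = 79.69 kips → shear rupture governs the shear term.
R_n = 63.07 + 1.0 × 65 × 0.3516 = 85.92 kips.
Design strength φR_n = 0.75 × 85.92 = 64.4 kips.

64.4 kips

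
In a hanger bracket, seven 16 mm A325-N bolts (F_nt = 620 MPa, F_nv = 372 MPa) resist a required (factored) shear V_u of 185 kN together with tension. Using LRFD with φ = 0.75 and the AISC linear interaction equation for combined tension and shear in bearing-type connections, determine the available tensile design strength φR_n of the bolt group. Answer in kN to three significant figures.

A_b = π·16²/4 = 201.1 mm²; f_rv = 185 × 1000 / (7 × 201.1) = 131.4 MPa.
F'_nt = 1.3 F_nt − (F_nt / φF_nv) f_rv = 1.3·620 − (620/(0.75·372))·131.4 = 513.9 MPa, capped at F_nt → F'_nt = 513.9 MPa.
R_n = F'_nt · A_b · n = 513.9 × 201.1 × 7 / 1000 = 723.3 kN.
Design strength φR_n = 0.75 × 723.3 = 542 kN.

542 kN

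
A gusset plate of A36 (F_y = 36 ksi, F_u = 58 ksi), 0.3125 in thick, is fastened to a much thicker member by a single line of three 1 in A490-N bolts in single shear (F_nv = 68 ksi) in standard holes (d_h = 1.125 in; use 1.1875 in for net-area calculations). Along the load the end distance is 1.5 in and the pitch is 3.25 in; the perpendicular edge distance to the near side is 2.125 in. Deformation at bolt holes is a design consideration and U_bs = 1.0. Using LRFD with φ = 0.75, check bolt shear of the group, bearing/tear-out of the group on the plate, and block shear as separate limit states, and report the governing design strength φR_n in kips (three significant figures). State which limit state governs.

61.3 kips (block shear governs)

Bolt shear: A_b = π·1²/4 = 0.7854 in²; R_n = 68 × 0.7854 × 3 × 1 = 160.2 kips → 0.75 × 160.2 = 120 kips.
Bearing: edge l_c = 0.9375, r_n = 20.39 kips; interior l_c = 2.125, r_n = 43.5 kips; R_n = 20.39 + 2·43.5 = 107.4 kips → 80.5 kips.
Block shear: A_gv = 2.5, A_nv = 1.572, A_nt = 0.4785 in²; R_n = min(0.6F_uA_nv, 0.6F_yA_gv) + U_bs·F_u·A_nt = 81.75 kips → 61.3 kips.
Block shear governs: 61.3 kips.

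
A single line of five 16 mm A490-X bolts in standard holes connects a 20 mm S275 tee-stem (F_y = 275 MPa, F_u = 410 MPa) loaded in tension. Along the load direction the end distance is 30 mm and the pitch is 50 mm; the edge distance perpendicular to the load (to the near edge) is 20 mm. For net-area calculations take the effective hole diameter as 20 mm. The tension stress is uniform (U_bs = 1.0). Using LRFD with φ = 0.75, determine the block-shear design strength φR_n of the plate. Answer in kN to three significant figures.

578 kN

Shear plane L_v = 30 + 4·50 = 230 mm; A_gv = 230 × 20 = 4600 mm².
A_nv = (230 − 4.5·20) × 20 = 2800 mm².
A_nt = (20 − 0.5·20) × 20 = 200 mm².
0.6 F_u A_nv = 688.8 kN; 0.6 F_y A_gv = 759 kN → shear rupture governs the shear term.
R_n = 688.8 + 1.0 × 410 × 200 / 1000 = 770.8 kN.
Design strength φR_n = 0.75 × 770.8 = 578 kN.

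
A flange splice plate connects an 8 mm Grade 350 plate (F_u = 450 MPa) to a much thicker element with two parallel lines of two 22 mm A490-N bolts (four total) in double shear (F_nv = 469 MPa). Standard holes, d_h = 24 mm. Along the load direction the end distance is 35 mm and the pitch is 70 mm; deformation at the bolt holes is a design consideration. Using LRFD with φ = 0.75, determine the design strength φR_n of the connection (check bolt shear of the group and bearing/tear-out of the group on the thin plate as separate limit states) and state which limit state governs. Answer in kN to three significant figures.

Bolt shear: A_b = π·22²/4 = 380.1 mm²; R_n = 469 × 380.1 × 4 × 2 / 1000 = 1426 kN → 0.75 × 1426 = 1070 kN.
Bearing (1.2 l_c t F_u ≤ 2.4 d t F_u): upper limit = 2.4·22·8·450 / 1000 = 190.1 kN.
  Edge l_c = 35 − 24/2 = 23 → r_n = 99.36 kN; interior l_c = 70 − 24 = 46 → r_n = 190.1 kN.
  R_n,bearing = 2·99.36 + 2·190.1 = 578.9 kN → 0.75 × 578.9 = 434 kN.
Bearing governs: 434 kN.

434 kN (bearing governs)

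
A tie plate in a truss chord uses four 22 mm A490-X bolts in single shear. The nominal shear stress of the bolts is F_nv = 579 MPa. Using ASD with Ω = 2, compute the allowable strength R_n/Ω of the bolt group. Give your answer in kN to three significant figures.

A_b = π × 22² / 4 = 380.1 mm².
R_n = F_nv · A_b · n · n_s = 579 × 380.1 × 4 × 1 / 1000 = 880.4 kN.
Allowable strength R_n/Ω = 880.4 / 2 = 440 kN.

440 kN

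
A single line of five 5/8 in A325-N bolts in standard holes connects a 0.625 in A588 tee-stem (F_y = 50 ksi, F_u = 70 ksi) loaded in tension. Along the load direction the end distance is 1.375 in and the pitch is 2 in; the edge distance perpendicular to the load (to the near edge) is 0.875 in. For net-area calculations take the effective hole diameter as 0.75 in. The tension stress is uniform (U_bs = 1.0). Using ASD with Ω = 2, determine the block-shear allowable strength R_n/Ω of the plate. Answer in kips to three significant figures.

89.7 kips

Shear plane L_v = 1.375 + 4·2 = 9.375 in; A_gv = 9.375 × 0.625 = 5.859 in².
A_nv = (9.375 − 4.5·0.75) × 0.625 = 3.75 in².
A_nt = (0.875 − 0.5·0.75) × 0.625 = 0.3125 in².
0.6 F_u A_nv = 157.5 kips; 0.6 F_y A_gv = 175.8 kips → shear rupture governs the shear term.
R_n = 157.5 + 1.0 × 70 × 0.3125 = 179.4 kips.
Allowable strength R_n/Ω = 179.4 / 2 = 89.7 kips.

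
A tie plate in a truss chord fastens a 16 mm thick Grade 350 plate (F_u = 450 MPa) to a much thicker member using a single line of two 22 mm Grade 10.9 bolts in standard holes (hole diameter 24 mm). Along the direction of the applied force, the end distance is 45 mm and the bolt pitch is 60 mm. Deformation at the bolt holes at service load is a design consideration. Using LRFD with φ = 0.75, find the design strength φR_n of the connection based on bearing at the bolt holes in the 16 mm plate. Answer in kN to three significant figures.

Per bolt r_n = 1.2 l_c t F_u ≤ 2.4 d t F_u; upper limit = 2.4 × 22 × 16 × 450 / 1000 = 380.2 kN.
Edge bolt: l_c = 45 − 24/2 = 33 mm → 1.2 × 33 × 16 × 450 / 1000 = 285.1 → r_n = 285.1 kN.
Interior bolts: l_c = 60 − 24 = 36 mm → 1.2 × 36 × 16 × 450 / 1000 = 311 → r_n = 311 kN.
R_n = 1 × 285.1 + 1 × 311 = 596.2 kN.
Design strength φR_n = 0.75 × 596.2 = 447 kN.

447 kN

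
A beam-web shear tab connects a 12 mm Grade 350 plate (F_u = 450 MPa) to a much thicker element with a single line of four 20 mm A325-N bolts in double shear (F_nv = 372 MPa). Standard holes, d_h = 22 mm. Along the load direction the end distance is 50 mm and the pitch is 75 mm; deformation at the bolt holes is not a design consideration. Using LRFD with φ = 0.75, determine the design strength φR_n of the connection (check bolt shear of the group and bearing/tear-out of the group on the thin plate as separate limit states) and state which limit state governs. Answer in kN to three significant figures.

701 kN (bolt shear governs)

Bolt shear: A_b = π·20²/4 = 314.2 mm²; R_n = 372 × 314.2 × 4 × 2 / 1000 = 934.9 kN → 0.75 × 934.9 = 701 kN.
Bearing (1.5 l_c t F_u ≤ 3.0 d t F_u): upper limit = 3.0·20·12·450 / 1000 = 324 kN.
  Edge l_c = 50 − 22/2 = 39 → r_n = 315.9 kN; interior l_c = 75 − 22 = 53 → r_n = 324 kN.
  R_n,bearing = 1·315.9 + 3·324 = 1288 kN → 0.75 × 1288 = 966 kN.
Bolt shear governs: 701 kN.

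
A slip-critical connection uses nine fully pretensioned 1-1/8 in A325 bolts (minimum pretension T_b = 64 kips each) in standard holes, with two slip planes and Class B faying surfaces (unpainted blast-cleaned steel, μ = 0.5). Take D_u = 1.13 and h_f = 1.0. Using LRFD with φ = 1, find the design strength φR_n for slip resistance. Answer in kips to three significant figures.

R_n = μ · D_u · h_f · T_b · n_s · n_b = 0.5 × 1.13 × 1.0 × 64 × 2 × 9 = 650.9 kips.
Design strength φR_n = 1 × 650.9 = 651 kips.

651 kips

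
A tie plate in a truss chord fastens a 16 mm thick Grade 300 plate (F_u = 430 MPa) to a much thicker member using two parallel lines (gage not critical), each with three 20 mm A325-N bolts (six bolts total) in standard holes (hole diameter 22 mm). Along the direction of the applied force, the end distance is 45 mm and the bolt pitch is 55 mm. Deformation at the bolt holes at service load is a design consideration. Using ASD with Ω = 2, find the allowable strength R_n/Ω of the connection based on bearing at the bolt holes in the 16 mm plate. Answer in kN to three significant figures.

Per bolt r_n = 1.2 l_c t F_u ≤ 2.4 d t F_u; upper limit = 2.4 × 20 × 16 × 430 / 1000 = 330.2 kN.
Edge bolt: l_c = 45 − 22/2 = 34 mm → 1.2 × 34 × 16 × 430 / 1000 = 280.7 → r_n = 280.7 kN.
Interior bolts: l_c = 55 − 22 = 33 mm → 1.2 × 33 × 16 × 430 / 1000 = 272.4 → r_n = 272.4 kN.
R_n = 2 × 280.7 + 4 × 272.4 = 1651 kN.
Allowable strength R_n/Ω = 1651 / 2 = 826 kN.

826 kN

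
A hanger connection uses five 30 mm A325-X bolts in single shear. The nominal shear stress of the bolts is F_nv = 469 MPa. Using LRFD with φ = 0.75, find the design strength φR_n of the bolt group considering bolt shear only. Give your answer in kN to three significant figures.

A_b = π × 30² / 4 = 706.9 mm².
R_n = F_nv · A_b · n · n_s = 469 × 706.9 × 5 × 1 / 1000 = 1658 kN.
Design strength φR_n = 0.75 × 1658 = 1240 kN.

1240 kN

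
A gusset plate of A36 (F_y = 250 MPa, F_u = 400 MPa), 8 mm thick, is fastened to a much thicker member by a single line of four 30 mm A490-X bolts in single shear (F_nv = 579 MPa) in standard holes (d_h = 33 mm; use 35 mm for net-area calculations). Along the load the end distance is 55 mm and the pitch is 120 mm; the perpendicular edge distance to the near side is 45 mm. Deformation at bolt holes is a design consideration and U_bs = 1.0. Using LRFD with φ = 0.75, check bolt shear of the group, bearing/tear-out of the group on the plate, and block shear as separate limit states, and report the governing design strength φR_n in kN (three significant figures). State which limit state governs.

Bolt shear: A_b = π·30²/4 = 706.9 mm²; R_n = 579 × 706.9 × 4 × 1 / 1000 = 1637 kN → 0.75 × 1637 = 1230 kN.
Bearing: edge l_c = 38.5, r_n = 147.8 kN; interior l_c = 87, r_n = 230.4 kN; R_n = 147.8 + 3·230.4 = 839 kN → 629 kN.
Block shear: A_gv = 3320, A_nv = 2340, A_nt = 220 mm²; R_n = min(0.6F_uA_nv, 0.6F_yA_gv) + U_bs·F_u·A_nt = 586 kN → 440 kN.
Block shear governs: 440 kN.

440 kN (block shear governs)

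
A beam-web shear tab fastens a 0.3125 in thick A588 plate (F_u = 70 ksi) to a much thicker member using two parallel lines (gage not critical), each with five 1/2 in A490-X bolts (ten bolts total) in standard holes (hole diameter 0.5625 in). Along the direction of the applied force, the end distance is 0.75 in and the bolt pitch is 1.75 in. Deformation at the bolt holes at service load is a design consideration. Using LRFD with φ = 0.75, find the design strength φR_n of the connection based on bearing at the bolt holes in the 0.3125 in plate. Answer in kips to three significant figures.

Per bolt r_n = 1.2 l_c t F_u ≤ 2.4 d t F_u; upper limit = 2.4 × 0.5 × 0.3125 × 70 = 26.25 kips.
Edge bolt: l_c = 0.75 − 0.5625/2 = 0.4688 in → 1.2 × 0.4688 × 0.3125 × 70 = 12.3 → r_n = 12.3 kips.
Interior bolts: l_c = 1.75 − 0.5625 = 1.188 in → 1.2 × 1.188 × 0.3125 × 70 = 31.17 → r_n = 26.25 kips.
R_n = 2 × 12.3 + 8 × 26.25 = 234.6 kips.
Design strength φR_n = 0.75 × 234.6 = 176 kips.

176 kips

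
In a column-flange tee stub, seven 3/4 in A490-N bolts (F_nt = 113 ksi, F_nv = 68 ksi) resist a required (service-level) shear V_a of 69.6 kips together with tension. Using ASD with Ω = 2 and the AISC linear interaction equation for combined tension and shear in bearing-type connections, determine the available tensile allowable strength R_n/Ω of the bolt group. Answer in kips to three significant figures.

111 kips

A_b = π·0.75²/4 = 0.4418 in²; f_rv = 69.6 / (7 × 0.4418) = 22.51 ksi.
F'_nt = 1.3 F_nt − (Ω F_nt / F_nv) f_rv = 1.3·113 − (2·113/68)·22.51 = 72.1 ksi, capped at F_nt → F'_nt = 72.1 ksi.
R_n = F'_nt · A_b · n = 72.1 × 0.4418 × 7 = 223 kips.
Allowable strength R_n/Ω = 223 / 2 = 111 kips.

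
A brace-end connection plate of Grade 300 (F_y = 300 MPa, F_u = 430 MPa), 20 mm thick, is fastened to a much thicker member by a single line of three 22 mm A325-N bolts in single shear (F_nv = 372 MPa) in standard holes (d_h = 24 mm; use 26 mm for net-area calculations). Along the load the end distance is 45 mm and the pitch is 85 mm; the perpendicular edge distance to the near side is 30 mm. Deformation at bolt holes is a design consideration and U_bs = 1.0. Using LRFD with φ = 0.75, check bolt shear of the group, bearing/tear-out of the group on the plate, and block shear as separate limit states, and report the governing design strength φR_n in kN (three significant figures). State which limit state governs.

318 kN (bolt shear governs)

Bolt shear: A_b = π·22²/4 = 380.1 mm²; R_n = 372 × 380.1 × 3 × 1 / 1000 = 424.2 kN → 0.75 × 424.2 = 318 kN.
Bearing: edge l_c = 33, r_n = 340.6 kN; interior l_c = 61, r_n = 454.1 kN; R_n = 340.6 + 2·454.1 = 1249 kN → 937 kN.
Block shear: A_gv = 4300, A_nv = 3000, A_nt = 340 mm²; R_n = min(0.6F_uA_nv, 0.6F_yA_gv) + U_bs·F_u·A_nt = 920.2 kN → 690 kN.
Bolt shear governs: 318 kN.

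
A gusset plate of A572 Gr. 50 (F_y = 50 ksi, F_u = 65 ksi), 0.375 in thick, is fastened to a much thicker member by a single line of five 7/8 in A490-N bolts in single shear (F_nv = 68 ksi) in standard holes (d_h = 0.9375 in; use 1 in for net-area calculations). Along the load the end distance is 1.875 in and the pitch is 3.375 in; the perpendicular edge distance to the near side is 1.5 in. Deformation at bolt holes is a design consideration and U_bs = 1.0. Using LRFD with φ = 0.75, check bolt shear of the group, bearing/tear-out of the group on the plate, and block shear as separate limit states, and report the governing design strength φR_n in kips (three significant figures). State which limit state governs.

Bolt shear: A_b = π·0.875²/4 = 0.6013 in²; R_n = 68 × 0.6013 × 5 × 1 = 204.4 kips → 0.75 × 204.4 = 153 kips.
Bearing: edge l_c = 1.406, r_n = 41.13 kips; interior l_c = 2.438, r_n = 51.19 kips; R_n = 41.13 + 4·51.19 = 245.9 kips → 184 kips.
Block shear: A_gv = 5.766, A_nv = 4.078, A_nt = 0.375 in²; R_n = min(0.6F_uA_nv, 0.6F_yA_gv) + U_bs·F_u·A_nt = 183.4 kips → 138 kips.
Block shear governs: 138 kips.

138 kips (block shear governs)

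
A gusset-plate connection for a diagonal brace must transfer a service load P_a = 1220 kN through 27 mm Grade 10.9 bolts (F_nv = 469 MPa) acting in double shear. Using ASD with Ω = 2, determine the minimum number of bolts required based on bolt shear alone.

A_b = π·27²/4 = 572.6 mm².
Per-bolt allowable strength R_n/Ω = 469 × 572.6 × 2 / 1000 / 2 = 268.5 kN.
n ≥ 1220 / 268.5 = 4.543 → use 5 bolts.

5 bolts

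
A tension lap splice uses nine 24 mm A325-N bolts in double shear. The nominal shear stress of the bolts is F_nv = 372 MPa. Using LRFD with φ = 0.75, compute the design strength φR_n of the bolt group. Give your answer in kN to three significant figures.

A_b = π × 24² / 4 = 452.4 mm².
R_n = F_nv · A_b · n · n_s = 372 × 452.4 × 9 × 2 / 1000 = 3029 kN.
Design strength φR_n = 0.75 × 3029 = 2270 kN.

2270 kN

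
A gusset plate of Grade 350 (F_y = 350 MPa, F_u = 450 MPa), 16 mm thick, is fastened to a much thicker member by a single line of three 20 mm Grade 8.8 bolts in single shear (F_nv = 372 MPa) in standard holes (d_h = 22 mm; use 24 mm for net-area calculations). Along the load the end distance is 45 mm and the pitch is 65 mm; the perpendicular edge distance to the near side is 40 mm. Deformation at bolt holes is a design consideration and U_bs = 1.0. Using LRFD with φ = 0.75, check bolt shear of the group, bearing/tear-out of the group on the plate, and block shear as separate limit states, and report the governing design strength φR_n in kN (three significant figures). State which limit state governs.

Bolt shear: A_b = π·20²/4 = 314.2 mm²; R_n = 372 × 314.2 × 3 × 1 / 1000 = 350.6 kN → 0.75 × 350.6 = 263 kN.
Bearing: edge l_c = 34, r_n = 293.8 kN; interior l_c = 43, r_n = 345.6 kN; R_n = 293.8 + 2·345.6 = 985 kN → 739 kN.
Block shear: A_gv = 2800, A_nv = 1840, A_nt = 448 mm²; R_n = min(0.6F_uA_nv, 0.6F_yA_gv) + U_bs·F_u·A_nt = 698.4 kN → 524 kN.
Bolt shear governs: 263 kN.

263 kN (bolt shear governs)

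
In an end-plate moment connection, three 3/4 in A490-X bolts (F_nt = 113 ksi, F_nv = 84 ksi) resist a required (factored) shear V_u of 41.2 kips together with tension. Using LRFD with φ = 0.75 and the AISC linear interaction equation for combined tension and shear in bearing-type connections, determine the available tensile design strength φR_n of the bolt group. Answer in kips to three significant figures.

A_b = π·0.75²/4 = 0.4418 in²; f_rv = 41.2 / (3 × 0.4418) = 31.09 ksi.
F'_nt = 1.3 F_nt − (F_nt / φF_nv) f_rv = 1.3·113 − (113/(0.75·84))·31.09 = 91.14 ksi, capped at F_nt → F'_nt = 91.14 ksi.
R_n = F'_nt · A_b · n = 91.14 × 0.4418 × 3 = 120.8 kips.
Design strength φR_n = 0.75 × 120.8 = 90.6 kips.

90.6 kips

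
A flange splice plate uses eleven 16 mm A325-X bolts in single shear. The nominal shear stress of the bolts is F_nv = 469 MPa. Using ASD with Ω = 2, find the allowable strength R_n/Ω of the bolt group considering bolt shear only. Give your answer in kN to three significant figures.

A_b = π × 16² / 4 = 201.1 mm².
R_n = F_nv · A_b · n · n_s = 469 × 201.1 × 11 × 1 / 1000 = 1037 kN.
Allowable strength R_n/Ω = 1037 / 2 = 519 kN.

519 kN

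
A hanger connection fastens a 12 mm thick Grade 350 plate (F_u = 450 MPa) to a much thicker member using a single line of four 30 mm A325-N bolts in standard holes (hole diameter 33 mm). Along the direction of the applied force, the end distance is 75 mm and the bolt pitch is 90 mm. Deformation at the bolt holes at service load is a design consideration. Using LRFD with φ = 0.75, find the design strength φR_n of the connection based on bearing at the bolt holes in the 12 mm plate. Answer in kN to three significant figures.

1120 kN

Per bolt r_n = 1.2 l_c t F_u ≤ 2.4 d t F_u; upper limit = 2.4 × 30 × 12 × 450 / 1000 = 388.8 kN.
Edge bolt: l_c = 75 − 33/2 = 58.5 mm → 1.2 × 58.5 × 12 × 450 / 1000 = 379.1 → r_n = 379.1 kN.
Interior bolts: l_c = 90 − 33 = 57 mm → 1.2 × 57 × 12 × 450 / 1000 = 369.4 → r_n = 369.4 kN.
R_n = 1 × 379.1 + 3 × 369.4 = 1487 kN.
Design strength φR_n = 0.75 × 1487 = 1120 kN.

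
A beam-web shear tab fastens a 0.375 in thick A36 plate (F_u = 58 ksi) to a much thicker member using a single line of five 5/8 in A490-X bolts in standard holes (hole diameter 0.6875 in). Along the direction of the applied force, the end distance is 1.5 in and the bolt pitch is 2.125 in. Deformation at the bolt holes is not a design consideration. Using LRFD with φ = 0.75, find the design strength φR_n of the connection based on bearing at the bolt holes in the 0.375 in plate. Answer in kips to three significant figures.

Per bolt r_n = 1.5 l_c t F_u ≤ 3.0 d t F_u; upper limit = 3.0 × 0.625 × 0.375 × 58 = 40.78 kips.
Edge bolt: l_c = 1.5 − 0.6875/2 = 1.156 in → 1.5 × 1.156 × 0.375 × 58 = 37.72 → r_n = 37.72 kips.
Interior bolts: l_c = 2.125 − 0.6875 = 1.438 in → 1.5 × 1.438 × 0.375 × 58 = 46.9 → r_n = 40.78 kips.
R_n = 1 × 37.72 + 4 × 40.78 = 200.8 kips.
Design strength φR_n = 0.75 × 200.8 = 151 kips.

151 kips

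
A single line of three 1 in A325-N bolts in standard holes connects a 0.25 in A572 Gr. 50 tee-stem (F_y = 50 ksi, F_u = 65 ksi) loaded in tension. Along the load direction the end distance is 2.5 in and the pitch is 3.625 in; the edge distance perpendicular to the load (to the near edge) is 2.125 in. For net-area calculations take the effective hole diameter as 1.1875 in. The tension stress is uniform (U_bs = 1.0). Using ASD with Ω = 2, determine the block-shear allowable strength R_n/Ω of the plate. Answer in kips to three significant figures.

Shear plane L_v = 2.5 + 2·3.625 = 9.75 in; A_gv = 9.75 × 0.25 = 2.438 in².
A_nv = (9.75 − 2.5·1.1875) × 0.25 = 1.695 in².
A_nt = (2.125 − 0.5·1.1875) × 0.25 = 0.3828 in².
0.6 F_u A_nv = 66.12 kips; 0.6 F_y A_gv = 73.12 kips → shear rupture governs the shear term.
R_n = 66.12 + 1.0 × 65 × 0.3828 = 91 kips.
Allowable strength R_n/Ω = 91 / 2 = 45.5 kips.

45.5 kips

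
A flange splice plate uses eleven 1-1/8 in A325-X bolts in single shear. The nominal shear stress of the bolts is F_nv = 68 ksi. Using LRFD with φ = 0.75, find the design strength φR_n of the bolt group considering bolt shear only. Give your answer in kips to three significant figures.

558 kips

A_b = π × 1.125² / 4 = 0.994 in².
R_n = F_nv · A_b · n · n_s = 68 × 0.994 × 11 × 1 = 743.5 kips.
Design strength φR_n = 0.75 × 743.5 = 558 kips.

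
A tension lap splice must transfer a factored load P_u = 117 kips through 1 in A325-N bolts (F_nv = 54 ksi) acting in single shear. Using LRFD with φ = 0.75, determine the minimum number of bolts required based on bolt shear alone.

4 bolts

A_b = π·1²/4 = 0.7854 in².
Per-bolt design strength φR_n = 0.75 × 54 × 0.7854 × 1 = 31.81 kips.
n ≥ 117 / 31.81 = 3.678 → use 4 bolts.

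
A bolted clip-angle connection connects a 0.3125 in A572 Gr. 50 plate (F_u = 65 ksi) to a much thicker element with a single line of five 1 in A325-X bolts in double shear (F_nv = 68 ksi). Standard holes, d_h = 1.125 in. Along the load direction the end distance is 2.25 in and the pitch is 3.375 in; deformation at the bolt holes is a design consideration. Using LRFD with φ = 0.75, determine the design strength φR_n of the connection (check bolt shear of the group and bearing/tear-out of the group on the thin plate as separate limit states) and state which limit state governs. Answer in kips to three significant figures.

177 kips (bearing governs)

Bolt shear: A_b = π·1²/4 = 0.7854 in²; R_n = 68 × 0.7854 × 5 × 2 = 534.1 kips → 0.75 × 534.1 = 401 kips.
Bearing (1.2 l_c t F_u ≤ 2.4 d t F_u): upper limit = 2.4·1·0.3125·65 = 48.75 kips.
  Edge l_c = 2.25 − 1.125/2 = 1.688 → r_n = 41.13 kips; interior l_c = 3.375 − 1.125 = 2.25 → r_n = 48.75 kips.
  R_n,bearing = 1·41.13 + 4·48.75 = 236.1 kips → 0.75 × 236.1 = 177 kips.
Bearing governs: 177 kips.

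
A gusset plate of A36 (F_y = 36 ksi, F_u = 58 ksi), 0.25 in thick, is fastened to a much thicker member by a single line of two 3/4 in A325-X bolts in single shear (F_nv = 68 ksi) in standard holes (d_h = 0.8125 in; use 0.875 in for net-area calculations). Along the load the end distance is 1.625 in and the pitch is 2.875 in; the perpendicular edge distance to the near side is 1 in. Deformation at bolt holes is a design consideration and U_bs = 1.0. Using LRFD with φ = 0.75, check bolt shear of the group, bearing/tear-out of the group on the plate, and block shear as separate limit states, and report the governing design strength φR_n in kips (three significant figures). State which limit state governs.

Bolt shear: A_b = π·0.75²/4 = 0.4418 in²; R_n = 68 × 0.4418 × 2 × 1 = 60.08 kips → 0.75 × 60.08 = 45.1 kips.
Bearing: edge l_c = 1.219, r_n = 21.21 kips; interior l_c = 2.062, r_n = 26.1 kips; R_n = 21.21 + 1·26.1 = 47.31 kips → 35.5 kips.
Block shear: A_gv = 1.125, A_nv = 0.7969, A_nt = 0.1406 in²; R_n = min(0.6F_uA_nv, 0.6F_yA_gv) + U_bs·F_u·A_nt = 32.46 kips → 24.3 kips.
Block shear governs: 24.3 kips.

24.3 kips (block shear governs)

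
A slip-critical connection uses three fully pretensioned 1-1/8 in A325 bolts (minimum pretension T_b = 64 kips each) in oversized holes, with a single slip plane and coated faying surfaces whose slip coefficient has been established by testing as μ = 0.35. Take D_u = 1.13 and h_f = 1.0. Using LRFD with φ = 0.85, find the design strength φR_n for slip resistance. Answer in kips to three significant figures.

64.5 kips

R_n = μ · D_u · h_f · T_b · n_s · n_b = 0.35 × 1.13 × 1.0 × 64 × 1 × 3 = 75.94 kips.
Design strength φR_n = 0.85 × 75.94 = 64.5 kips.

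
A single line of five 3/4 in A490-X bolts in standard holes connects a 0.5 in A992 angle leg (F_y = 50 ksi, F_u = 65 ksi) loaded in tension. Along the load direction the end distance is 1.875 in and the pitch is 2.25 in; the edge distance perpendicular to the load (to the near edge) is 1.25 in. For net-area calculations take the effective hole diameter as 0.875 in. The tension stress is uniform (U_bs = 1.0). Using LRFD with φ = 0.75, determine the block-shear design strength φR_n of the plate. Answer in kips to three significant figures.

Shear plane L_v = 1.875 + 4·2.25 = 10.88 in; A_gv = 10.88 × 0.5 = 5.438 in².
A_nv = (10.88 − 4.5·0.875) × 0.5 = 3.469 in².
A_nt = (1.25 − 0.5·0.875) × 0.5 = 0.4062 in².
0.6 F_u A_nv = 135.3 kips; 0.6 F_y A_gv = 163.1 kips → shear rupture governs the shear term.
R_n = 135.3 + 1.0 × 65 × 0.4062 = 161.7 kips.
Design strength φR_n = 0.75 × 161.7 = 121 kips.

121 kips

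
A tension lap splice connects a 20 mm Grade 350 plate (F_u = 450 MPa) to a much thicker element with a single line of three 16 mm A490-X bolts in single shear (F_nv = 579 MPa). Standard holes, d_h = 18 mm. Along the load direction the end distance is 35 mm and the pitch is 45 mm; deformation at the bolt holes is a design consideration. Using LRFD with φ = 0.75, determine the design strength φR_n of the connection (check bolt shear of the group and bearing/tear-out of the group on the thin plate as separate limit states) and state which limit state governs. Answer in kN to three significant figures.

Bolt shear: A_b = π·16²/4 = 201.1 mm²; R_n = 579 × 201.1 × 3 × 1 / 1000 = 349.2 kN → 0.75 × 349.2 = 262 kN.
Bearing (1.2 l_c t F_u ≤ 2.4 d t F_u): upper limit = 2.4·16·20·450 / 1000 = 345.6 kN.
  Edge l_c = 35 − 18/2 = 26 → r_n = 280.8 kN; interior l_c = 45 − 18 = 27 → r_n = 291.6 kN.
  R_n,bearing = 1·280.8 + 2·291.6 = 864 kN → 0.75 × 864 = 648 kN.
Bolt shear governs: 262 kN.

262 kN (bolt shear governs)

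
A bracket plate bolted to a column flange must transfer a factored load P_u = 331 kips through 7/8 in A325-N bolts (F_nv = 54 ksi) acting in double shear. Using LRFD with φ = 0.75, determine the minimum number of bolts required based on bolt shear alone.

A_b = π·0.875²/4 = 0.6013 in².
Per-bolt design strength φR_n = 0.75 × 54 × 0.6013 × 2 = 48.71 kips.
n ≥ 331 / 48.71 = 6.796 → use 7 bolts.

7 bolts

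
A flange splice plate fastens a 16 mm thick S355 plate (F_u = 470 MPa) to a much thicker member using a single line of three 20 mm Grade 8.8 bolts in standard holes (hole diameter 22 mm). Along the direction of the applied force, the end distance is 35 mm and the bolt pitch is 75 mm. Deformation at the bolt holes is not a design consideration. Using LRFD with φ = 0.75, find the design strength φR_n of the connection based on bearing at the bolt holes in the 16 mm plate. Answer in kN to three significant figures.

Per bolt r_n = 1.5 l_c t F_u ≤ 3.0 d t F_u; upper limit = 3.0 × 20 × 16 × 470 / 1000 = 451.2 kN.
Edge bolt: l_c = 35 − 22/2 = 24 mm → 1.5 × 24 × 16 × 470 / 1000 = 270.7 → r_n = 270.7 kN.
Interior bolts: l_c = 75 − 22 = 53 mm → 1.5 × 53 × 16 × 470 / 1000 = 597.8 → r_n = 451.2 kN.
R_n = 1 × 270.7 + 2 × 451.2 = 1173 kN.
Design strength φR_n = 0.75 × 1173 = 880 kN.

880 kN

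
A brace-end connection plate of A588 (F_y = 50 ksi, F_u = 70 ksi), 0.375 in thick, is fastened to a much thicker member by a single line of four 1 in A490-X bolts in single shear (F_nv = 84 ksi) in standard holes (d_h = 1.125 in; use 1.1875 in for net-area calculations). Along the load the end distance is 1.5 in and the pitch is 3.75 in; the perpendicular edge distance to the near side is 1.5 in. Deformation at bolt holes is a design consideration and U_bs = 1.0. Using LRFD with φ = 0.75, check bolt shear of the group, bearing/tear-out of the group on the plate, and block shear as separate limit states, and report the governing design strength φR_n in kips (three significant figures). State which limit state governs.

119 kips (block shear governs)

Bolt shear: A_b = π·1²/4 = 0.7854 in²; R_n = 84 × 0.7854 × 4 × 1 = 263.9 kips → 0.75 × 263.9 = 198 kips.
Bearing: edge l_c = 0.9375, r_n = 29.53 kips; interior l_c = 2.625, r_n = 63 kips; R_n = 29.53 + 3·63 = 218.5 kips → 164 kips.
Block shear: A_gv = 4.781, A_nv = 3.223, A_nt = 0.3398 in²; R_n = min(0.6F_uA_nv, 0.6F_yA_gv) + U_bs·F_u·A_nt = 159.1 kips → 119 kips.
Block shear governs: 119 kips.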